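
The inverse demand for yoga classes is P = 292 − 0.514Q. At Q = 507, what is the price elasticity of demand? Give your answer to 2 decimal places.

At Q = 507, P = 292 − 0.514(507) = 31.40.
dP/dQ = −0.514, so dQ/dP = 1/(−0.514) = -1.946.
ε = (dQ/dP)(P/Q) = (-1.946)(31.40/507).

-0.12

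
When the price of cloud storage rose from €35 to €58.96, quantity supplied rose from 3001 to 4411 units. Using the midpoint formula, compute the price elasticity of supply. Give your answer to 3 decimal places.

0.746

ΔQ = 4411 − 3001 = 1410; ΔP = 58.96 − 35 = 23.96.
Midpoints: P̄ = 46.98, Q̄ = 3706.0.
ε_s = (ΔQ/ΔP)(P̄/Q̄) = (1410/23.96)(46.98/3706.0).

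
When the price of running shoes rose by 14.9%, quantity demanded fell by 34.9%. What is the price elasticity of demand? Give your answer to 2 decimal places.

ε = %ΔQ / %ΔP = (-34.9)/(14.9) = -2.342.

-2.34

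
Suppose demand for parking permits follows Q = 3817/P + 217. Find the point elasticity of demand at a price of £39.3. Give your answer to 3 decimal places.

At P = 39.3, Q = 314.125.
dQ/dP = −3817/P² = -2.471.
ε = (dQ/dP)(P/Q) = (-2.471)(39.3/314.125).

-0.309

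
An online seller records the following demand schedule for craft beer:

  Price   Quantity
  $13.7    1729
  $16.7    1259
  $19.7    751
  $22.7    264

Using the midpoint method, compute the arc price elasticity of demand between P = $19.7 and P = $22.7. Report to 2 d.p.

At P = 19.7, Q = 751; at P = 22.7, Q = 264.
ΔQ = -487, ΔP = 3.0. Midpoints: P̄ = 21.20, Q̄ = 507.5.
ε = (ΔQ/ΔP)(P̄/Q̄) = (-487/3.0)(21.20/507.5).

-6.78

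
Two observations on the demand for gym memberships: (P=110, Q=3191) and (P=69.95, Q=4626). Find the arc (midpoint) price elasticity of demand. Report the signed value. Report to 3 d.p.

-0.825

ΔQ = 4626 − 3191 = 1435; ΔP = 69.95 − 110 = -40.05.
Midpoints: P̄ = 89.97, Q̄ = 3908.5.
ε = (ΔQ/ΔP)(P̄/Q̄) = (1435/-40.05)(89.97/3908.5).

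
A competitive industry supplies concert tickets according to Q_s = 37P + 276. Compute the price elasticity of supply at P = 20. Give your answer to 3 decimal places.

0.728

At P = 20, Q_s = 1016.
dQ_s/dP = 37.
ε_s = (dQ_s/dP)(P/Q_s) = (37)(20/1016).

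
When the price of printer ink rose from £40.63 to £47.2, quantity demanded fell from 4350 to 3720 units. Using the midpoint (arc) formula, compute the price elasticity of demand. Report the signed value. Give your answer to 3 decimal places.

ΔQ = 3720 − 4350 = -630; ΔP = 47.2 − 40.63 = 6.57.
Midpoints: P̄ = 43.92, Q̄ = 4035.0.
ε = (ΔQ/ΔP)(P̄/Q̄) = (-630/6.57)(43.92/4035.0).

-1.044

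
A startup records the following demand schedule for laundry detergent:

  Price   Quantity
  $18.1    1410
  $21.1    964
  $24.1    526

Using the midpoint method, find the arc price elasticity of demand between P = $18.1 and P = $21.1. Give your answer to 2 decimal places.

-2.45

At P = 18.1, Q = 1410; at P = 21.1, Q = 964.
ΔQ = -446, ΔP = 3.0. Midpoints: P̄ = 19.60, Q̄ = 1187.0.
ε = (ΔQ/ΔP)(P̄/Q̄) = (-446/3.0)(19.60/1187.0).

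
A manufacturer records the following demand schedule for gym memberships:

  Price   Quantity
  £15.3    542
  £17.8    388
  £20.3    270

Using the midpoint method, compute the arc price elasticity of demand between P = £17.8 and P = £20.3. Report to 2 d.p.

At P = 17.8, Q = 388; at P = 20.3, Q = 270.
ΔQ = -118, ΔP = 2.5. Midpoints: P̄ = 19.05, Q̄ = 329.0.
ε = (ΔQ/ΔP)(P̄/Q̄) = (-118/2.5)(19.05/329.0).

-2.73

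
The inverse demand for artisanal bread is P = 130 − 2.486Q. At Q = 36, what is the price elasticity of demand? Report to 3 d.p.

-0.453

At Q = 36, P = 130 − 2.486(36) = 40.50.
dP/dQ = −2.486, so dQ/dP = 1/(−2.486) = -0.402.
ε = (dQ/dP)(P/Q) = (-0.402)(40.50/36).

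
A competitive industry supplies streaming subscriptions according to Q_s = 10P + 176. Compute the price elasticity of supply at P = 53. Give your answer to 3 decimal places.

0.751

At P = 53, Q_s = 706.
dQ_s/dP = 10.
ε_s = (dQ_s/dP)(P/Q_s) = (10)(53/706).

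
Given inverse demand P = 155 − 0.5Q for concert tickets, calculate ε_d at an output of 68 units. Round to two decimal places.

At Q = 68, P = 155 − 0.5(68) = 121.00.
dP/dQ = −0.5, so dQ/dP = 1/(−0.5) = -2.000.
ε = (dQ/dP)(P/Q) = (-2.000)(121.00/68).

-3.56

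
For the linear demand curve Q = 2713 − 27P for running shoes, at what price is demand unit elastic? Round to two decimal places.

50.24

For linear demand Q = a − bP, ε = −bP/(a − bP). |ε| = 1 when bP = a − bP, i.e. P = a/(2b).
P = 2713/(2·27) = 2713/54 = 50.2407.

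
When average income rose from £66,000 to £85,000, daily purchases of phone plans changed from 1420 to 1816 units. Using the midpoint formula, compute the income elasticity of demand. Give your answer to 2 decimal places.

0.97

ΔQ = 396, ΔI = 19000. Midpoints: Ī = 75,500, Q̄ = 1618.0.
ε_I = (ΔQ/ΔI)(Ī/Q̄) = (396/19000)(75500/1618.0).
ε_I > 0, so the good is normal.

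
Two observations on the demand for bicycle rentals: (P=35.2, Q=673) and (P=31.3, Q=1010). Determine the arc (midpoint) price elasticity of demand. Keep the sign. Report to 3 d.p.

ΔQ = 1010 − 673 = 337; ΔP = 31.3 − 35.2 = -3.9.
Midpoints: P̄ = 33.25, Q̄ = 841.5.
ε = (ΔQ/ΔP)(P̄/Q̄) = (337/-3.9)(33.25/841.5).

-3.414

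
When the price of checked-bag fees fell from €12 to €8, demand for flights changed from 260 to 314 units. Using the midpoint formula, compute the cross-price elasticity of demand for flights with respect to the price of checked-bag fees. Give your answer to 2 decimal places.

ΔQ_x = 314 − 260 = 54; ΔP_y = 8 − 12 = -4.
Midpoints: P̄_y = 10.00, Q̄_x = 287.0.
ε_xy = (ΔQ_x/ΔP_y)(P̄_y/Q̄_x) = (54/-4)(10.00/287.0).
ε_xy < 0, so the goods are complements.

-0.47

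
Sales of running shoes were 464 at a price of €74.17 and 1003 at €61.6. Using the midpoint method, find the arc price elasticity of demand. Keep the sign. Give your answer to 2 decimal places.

-3.97

ΔQ = 1003 − 464 = 539; ΔP = 61.6 − 74.17 = -12.57.
Midpoints: P̄ = 67.89, Q̄ = 733.5.
ε = (ΔQ/ΔP)(P̄/Q̄) = (539/-12.57)(67.89/733.5).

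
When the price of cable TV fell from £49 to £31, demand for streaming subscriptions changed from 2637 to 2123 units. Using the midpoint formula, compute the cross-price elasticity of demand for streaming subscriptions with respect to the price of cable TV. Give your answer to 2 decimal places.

ΔQ_x = 2123 − 2637 = -514; ΔP_y = 31 − 49 = -18.
Midpoints: P̄_y = 40.00, Q̄_x = 2380.0.
ε_xy = (ΔQ_x/ΔP_y)(P̄_y/Q̄_x) = (-514/-18)(40.00/2380.0).

0.48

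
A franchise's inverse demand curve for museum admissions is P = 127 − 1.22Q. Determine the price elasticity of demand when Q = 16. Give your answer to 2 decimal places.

-5.51

At Q = 16, P = 127 − 1.22(16) = 107.48.
dP/dQ = −1.22, so dQ/dP = 1/(−1.22) = -0.820.
ε = (dQ/dP)(P/Q) = (-0.820)(107.48/16).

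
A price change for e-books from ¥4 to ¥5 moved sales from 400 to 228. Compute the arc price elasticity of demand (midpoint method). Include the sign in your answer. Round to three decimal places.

-2.465

ΔQ = 228 − 400 = -172; ΔP = 5 − 4 = 1.
Midpoints: P̄ = 4.50, Q̄ = 314.0.
ε = (ΔQ/ΔP)(P̄/Q̄) = (-172/1)(4.50/314.0).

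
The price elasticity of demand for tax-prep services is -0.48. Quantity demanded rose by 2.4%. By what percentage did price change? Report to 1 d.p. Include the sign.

%ΔP ≈ %ΔQ / ε = (2.4%)/(-0.48) = -5.00%.

-5.0%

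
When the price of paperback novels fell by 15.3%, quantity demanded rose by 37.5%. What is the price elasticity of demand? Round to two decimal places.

ε = %ΔQ / %ΔP = (37.5)/(-15.3) = -2.451.

-2.45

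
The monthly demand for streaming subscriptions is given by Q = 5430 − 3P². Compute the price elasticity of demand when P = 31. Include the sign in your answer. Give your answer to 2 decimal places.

At P = 31, Q = 2547.
dQ/dP = −6P = -186.
ε = (dQ/dP)(P/Q) = (-186)(31/2547).
|ε| > 1, so demand is elastic at this price.

-2.26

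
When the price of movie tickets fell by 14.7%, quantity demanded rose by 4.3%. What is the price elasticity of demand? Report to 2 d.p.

-0.29

ε = %ΔQ / %ΔP = (4.3)/(-14.7) = -0.293.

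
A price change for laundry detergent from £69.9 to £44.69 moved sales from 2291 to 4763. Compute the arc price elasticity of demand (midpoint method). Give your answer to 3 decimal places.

-1.593

ΔQ = 4763 − 2291 = 2472; ΔP = 44.69 − 69.9 = -25.21.
Midpoints: P̄ = 57.30, Q̄ = 3527.0.
ε = (ΔQ/ΔP)(P̄/Q̄) = (2472/-25.21)(57.30/3527.0).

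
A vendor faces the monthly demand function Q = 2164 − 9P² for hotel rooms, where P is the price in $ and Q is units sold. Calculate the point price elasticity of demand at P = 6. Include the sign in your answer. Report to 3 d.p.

-0.352

At P = 6, Q = 1840.
dQ/dP = −18P = -108.
ε = (dQ/dP)(P/Q) = (-108)(6/1840).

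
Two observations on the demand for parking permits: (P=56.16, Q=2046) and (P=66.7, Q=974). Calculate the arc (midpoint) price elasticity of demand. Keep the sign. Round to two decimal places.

ΔQ = 974 − 2046 = -1072; ΔP = 66.7 − 56.16 = 10.54.
Midpoints: P̄ = 61.43, Q̄ = 1510.0.
ε = (ΔQ/ΔP)(P̄/Q̄) = (-1072/10.54)(61.43/1510.0).

-4.14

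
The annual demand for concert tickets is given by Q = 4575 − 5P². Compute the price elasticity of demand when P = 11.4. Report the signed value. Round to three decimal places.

At P = 11.4, Q = 3925.200.
dQ/dP = −10P = -114.
ε = (dQ/dP)(P/Q) = (-114)(11.4/3925.200).

-0.331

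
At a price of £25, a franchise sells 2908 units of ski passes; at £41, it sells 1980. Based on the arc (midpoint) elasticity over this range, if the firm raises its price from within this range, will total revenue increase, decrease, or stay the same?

increase

Arc ε = (-928/16)(33.00/2444.0) ≈ -0.783.
|ε| = 0.78 < 1, so demand is inelastic. A price rise therefore raises total revenue.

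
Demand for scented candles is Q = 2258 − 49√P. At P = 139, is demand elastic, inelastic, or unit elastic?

Q = 1680.299, dQ/dP = -2.078.
ε = (dQ/dP)(P/Q) ≈ -0.172.
|ε| = 0.17 < 1.

inelastic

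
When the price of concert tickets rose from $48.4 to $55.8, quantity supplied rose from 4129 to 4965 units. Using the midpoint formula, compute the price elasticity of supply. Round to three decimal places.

1.294

ΔQ = 4965 − 4129 = 836; ΔP = 55.8 − 48.4 = 7.4.
Midpoints: P̄ = 52.10, Q̄ = 4547.0.
ε_s = (ΔQ/ΔP)(P̄/Q̄) = (836/7.4)(52.10/4547.0).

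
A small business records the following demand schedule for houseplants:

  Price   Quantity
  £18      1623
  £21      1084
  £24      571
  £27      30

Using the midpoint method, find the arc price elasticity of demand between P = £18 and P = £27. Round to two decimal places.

At P = 18, Q = 1623; at P = 27, Q = 30.
ΔQ = -1593, ΔP = 9. Midpoints: P̄ = 22.50, Q̄ = 826.5.
ε = (ΔQ/ΔP)(P̄/Q̄) = (-1593/9)(22.50/826.5).

-4.82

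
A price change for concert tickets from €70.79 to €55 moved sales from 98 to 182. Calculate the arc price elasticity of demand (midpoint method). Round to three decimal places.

-2.390

ΔQ = 182 − 98 = 84; ΔP = 55 − 70.79 = -15.79.
Midpoints: P̄ = 62.90, Q̄ = 140.0.
ε = (ΔQ/ΔP)(P̄/Q̄) = (84/-15.79)(62.90/140.0).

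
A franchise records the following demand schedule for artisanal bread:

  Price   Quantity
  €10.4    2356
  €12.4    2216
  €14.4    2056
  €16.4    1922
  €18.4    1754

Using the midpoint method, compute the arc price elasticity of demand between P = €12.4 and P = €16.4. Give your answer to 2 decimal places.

At P = 12.4, Q = 2216; at P = 16.4, Q = 1922.
ΔQ = -294, ΔP = 4.0. Midpoints: P̄ = 14.40, Q̄ = 2069.0.
ε = (ΔQ/ΔP)(P̄/Q̄) = (-294/4.0)(14.40/2069.0).

-0.51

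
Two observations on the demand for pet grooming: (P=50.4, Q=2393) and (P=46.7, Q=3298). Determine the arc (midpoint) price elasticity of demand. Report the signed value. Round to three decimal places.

-4.173

ΔQ = 3298 − 2393 = 905; ΔP = 46.7 − 50.4 = -3.7.
Midpoints: P̄ = 48.55, Q̄ = 2845.5.
ε = (ΔQ/ΔP)(P̄/Q̄) = (905/-3.7)(48.55/2845.5).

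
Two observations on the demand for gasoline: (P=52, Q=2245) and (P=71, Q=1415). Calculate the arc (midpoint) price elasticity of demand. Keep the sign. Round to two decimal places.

-1.47

ΔQ = 1415 − 2245 = -830; ΔP = 71 − 52 = 19.
Midpoints: P̄ = 61.50, Q̄ = 1830.0.
ε = (ΔQ/ΔP)(P̄/Q̄) = (-830/19)(61.50/1830.0).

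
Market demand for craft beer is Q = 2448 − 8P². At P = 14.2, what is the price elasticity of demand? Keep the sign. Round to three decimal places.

-3.864

At P = 14.2, Q = 834.880.
dQ/dP = −16P = -227.200.
ε = (dQ/dP)(P/Q) = (-227.200)(14.2/834.880).
|ε| > 1, so demand is elastic at this price.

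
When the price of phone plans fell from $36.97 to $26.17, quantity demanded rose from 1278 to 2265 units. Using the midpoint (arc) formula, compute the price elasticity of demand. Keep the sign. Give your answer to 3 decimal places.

ΔQ = 2265 − 1278 = 987; ΔP = 26.17 − 36.97 = -10.8.
Midpoints: P̄ = 31.57, Q̄ = 1771.5.
ε = (ΔQ/ΔP)(P̄/Q̄) = (987/-10.8)(31.57/1771.5).

-1.629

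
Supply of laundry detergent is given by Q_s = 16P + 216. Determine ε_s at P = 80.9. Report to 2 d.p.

At P = 80.9, Q_s = 1510.40.
dQ_s/dP = 16.
ε_s = (dQ_s/dP)(P/Q_s) = (16)(80.9/1510.40).

0.86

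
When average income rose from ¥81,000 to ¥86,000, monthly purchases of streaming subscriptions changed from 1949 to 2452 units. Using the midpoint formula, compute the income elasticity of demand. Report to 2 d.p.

ΔQ = 503, ΔI = 5000. Midpoints: Ī = 83,500, Q̄ = 2200.5.
ε_I = (ΔQ/ΔI)(Ī/Q̄) = (503/5000)(83500/2200.5).

3.82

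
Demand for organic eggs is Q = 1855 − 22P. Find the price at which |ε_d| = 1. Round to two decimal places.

For linear demand Q = a − bP, ε = −bP/(a − bP). |ε| = 1 when bP = a − bP, i.e. P = a/(2b).
P = 1855/(2·22) = 1855/44 = 42.1591.

42.16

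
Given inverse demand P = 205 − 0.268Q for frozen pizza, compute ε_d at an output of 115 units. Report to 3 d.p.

-5.652

At Q = 115, P = 205 − 0.268(115) = 174.18.
dP/dQ = −0.268, so dQ/dP = 1/(−0.268) = -3.731.
ε = (dQ/dP)(P/Q) = (-3.731)(174.18/115).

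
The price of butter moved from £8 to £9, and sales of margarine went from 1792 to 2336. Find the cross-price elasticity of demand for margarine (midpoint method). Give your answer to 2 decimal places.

ΔQ_x = 2336 − 1792 = 544; ΔP_y = 9 − 8 = 1.
Midpoints: P̄_y = 8.50, Q̄_x = 2064.0.
ε_xy = (ΔQ_x/ΔP_y)(P̄_y/Q̄_x) = (544/1)(8.50/2064.0).
ε_xy > 0, so the goods are substitutes.

2.24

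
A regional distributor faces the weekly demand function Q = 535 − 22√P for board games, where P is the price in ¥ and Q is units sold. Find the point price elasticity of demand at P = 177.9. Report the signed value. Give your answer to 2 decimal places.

At P = 177.9, Q = 241.566.
dQ/dP = −22/(2√P) = -0.825.
ε = (dQ/dP)(P/Q) = (-0.825)(177.9/241.566).

-0.61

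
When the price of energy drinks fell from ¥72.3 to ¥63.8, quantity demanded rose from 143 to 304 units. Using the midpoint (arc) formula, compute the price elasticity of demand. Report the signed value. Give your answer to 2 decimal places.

ΔQ = 304 − 143 = 161; ΔP = 63.8 − 72.3 = -8.5.
Midpoints: P̄ = 68.05, Q̄ = 223.5.
ε = (ΔQ/ΔP)(P̄/Q̄) = (161/-8.5)(68.05/223.5).

-5.77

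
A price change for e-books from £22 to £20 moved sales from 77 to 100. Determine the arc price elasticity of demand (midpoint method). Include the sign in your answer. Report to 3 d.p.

ΔQ = 100 − 77 = 23; ΔP = 20 − 22 = -2.
Midpoints: P̄ = 21.00, Q̄ = 88.5.
ε = (ΔQ/ΔP)(P̄/Q̄) = (23/-2)(21.00/88.5).

-2.729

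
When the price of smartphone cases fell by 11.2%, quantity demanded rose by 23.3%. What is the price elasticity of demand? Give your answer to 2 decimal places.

ε = %ΔQ / %ΔP = (23.3)/(-11.2) = -2.080.

-2.08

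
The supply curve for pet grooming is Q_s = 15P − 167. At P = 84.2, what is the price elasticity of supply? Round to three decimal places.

At P = 84.2, Q_s = 1096.
dQ_s/dP = 15.
ε_s = (dQ_s/dP)(P/Q_s) = (15)(84.2/1096).

1.152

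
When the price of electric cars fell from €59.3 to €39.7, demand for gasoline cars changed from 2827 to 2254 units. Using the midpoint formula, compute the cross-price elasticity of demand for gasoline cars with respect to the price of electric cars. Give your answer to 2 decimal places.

ΔQ_x = 2254 − 2827 = -573; ΔP_y = 39.7 − 59.3 = -19.6.
Midpoints: P̄_y = 49.50, Q̄_x = 2540.5.
ε_xy = (ΔQ_x/ΔP_y)(P̄_y/Q̄_x) = (-573/-19.6)(49.50/2540.5).
ε_xy > 0, so the goods are substitutes.

0.57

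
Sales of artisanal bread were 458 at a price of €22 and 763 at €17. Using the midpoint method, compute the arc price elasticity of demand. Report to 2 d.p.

-1.95

ΔQ = 763 − 458 = 305; ΔP = 17 − 22 = -5.
Midpoints: P̄ = 19.50, Q̄ = 610.5.
ε = (ΔQ/ΔP)(P̄/Q̄) = (305/-5)(19.50/610.5).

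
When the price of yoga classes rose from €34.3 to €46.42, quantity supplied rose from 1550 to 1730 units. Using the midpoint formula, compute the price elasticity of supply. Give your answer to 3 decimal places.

0.365

ΔQ = 1730 − 1550 = 180; ΔP = 46.42 − 34.3 = 12.12.
Midpoints: P̄ = 40.36, Q̄ = 1640.0.
ε_s = (ΔQ/ΔP)(P̄/Q̄) = (180/12.12)(40.36/1640.0).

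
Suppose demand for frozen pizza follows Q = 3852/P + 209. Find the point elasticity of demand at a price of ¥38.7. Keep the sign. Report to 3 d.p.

-0.323

At P = 38.7, Q = 308.535.
dQ/dP = −3852/P² = -2.572.
ε = (dQ/dP)(P/Q) = (-2.572)(38.7/308.535).
|ε| < 1, so demand is inelastic at this price.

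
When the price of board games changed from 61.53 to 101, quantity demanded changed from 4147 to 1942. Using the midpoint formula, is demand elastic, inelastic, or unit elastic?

Arc ε ≈ -1.491.
|ε| = 1.49 > 1.

elastic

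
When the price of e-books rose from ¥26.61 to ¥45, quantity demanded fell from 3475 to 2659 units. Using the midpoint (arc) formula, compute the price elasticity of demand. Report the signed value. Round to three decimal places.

-0.518

ΔQ = 2659 − 3475 = -816; ΔP = 45 − 26.61 = 18.39.
Midpoints: P̄ = 35.80, Q̄ = 3067.0.
ε = (ΔQ/ΔP)(P̄/Q̄) = (-816/18.39)(35.80/3067.0).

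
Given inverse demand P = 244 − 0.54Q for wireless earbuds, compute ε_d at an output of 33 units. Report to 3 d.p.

At Q = 33, P = 244 − 0.54(33) = 226.18.
dP/dQ = −0.54, so dQ/dP = 1/(−0.54) = -1.852.
ε = (dQ/dP)(P/Q) = (-1.852)(226.18/33).

-12.692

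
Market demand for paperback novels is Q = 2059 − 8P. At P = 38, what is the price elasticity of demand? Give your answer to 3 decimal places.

At P = 38, Q = 1755.
dQ/dP = −8.
ε = (dQ/dP)(P/Q) = (-8)(38/1755).

-0.173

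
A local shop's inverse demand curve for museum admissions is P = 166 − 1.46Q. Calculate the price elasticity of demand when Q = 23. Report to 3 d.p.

At Q = 23, P = 166 − 1.46(23) = 132.42.
dP/dQ = −1.46, so dQ/dP = 1/(−1.46) = -0.685.
ε = (dQ/dP)(P/Q) = (-0.685)(132.42/23).

-3.943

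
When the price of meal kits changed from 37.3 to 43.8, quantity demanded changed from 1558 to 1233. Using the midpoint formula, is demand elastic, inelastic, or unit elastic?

Arc ε ≈ -1.453.
|ε| = 1.45 > 1.

elastic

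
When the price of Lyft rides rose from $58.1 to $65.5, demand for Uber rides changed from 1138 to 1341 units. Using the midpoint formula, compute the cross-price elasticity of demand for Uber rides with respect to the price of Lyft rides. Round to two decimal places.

ΔQ_x = 1341 − 1138 = 203; ΔP_y = 65.5 − 58.1 = 7.4.
Midpoints: P̄_y = 61.80, Q̄_x = 1239.5.
ε_xy = (ΔQ_x/ΔP_y)(P̄_y/Q̄_x) = (203/7.4)(61.80/1239.5).

1.37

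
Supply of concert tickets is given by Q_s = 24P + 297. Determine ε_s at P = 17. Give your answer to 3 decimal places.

0.579

At P = 17, Q_s = 705.
dQ_s/dP = 24.
ε_s = (dQ_s/dP)(P/Q_s) = (24)(17/705).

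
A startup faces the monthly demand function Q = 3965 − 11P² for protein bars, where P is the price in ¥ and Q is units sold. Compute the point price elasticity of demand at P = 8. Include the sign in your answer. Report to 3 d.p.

-0.432

At P = 8, Q = 3261.
dQ/dP = −22P = -176.
ε = (dQ/dP)(P/Q) = (-176)(8/3261).
|ε| < 1, so demand is inelastic at this price.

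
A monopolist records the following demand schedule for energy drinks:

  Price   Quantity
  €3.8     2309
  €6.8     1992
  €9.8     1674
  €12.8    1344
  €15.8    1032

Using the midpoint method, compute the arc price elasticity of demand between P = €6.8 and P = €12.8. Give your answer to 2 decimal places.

-0.63

At P = 6.8, Q = 1992; at P = 12.8, Q = 1344.
ΔQ = -648, ΔP = 6.0. Midpoints: P̄ = 9.80, Q̄ = 1668.0.
ε = (ΔQ/ΔP)(P̄/Q̄) = (-648/6.0)(9.80/1668.0).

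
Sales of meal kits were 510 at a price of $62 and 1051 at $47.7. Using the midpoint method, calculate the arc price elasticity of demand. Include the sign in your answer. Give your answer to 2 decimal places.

ΔQ = 1051 − 510 = 541; ΔP = 47.7 − 62 = -14.3.
Midpoints: P̄ = 54.85, Q̄ = 780.5.
ε = (ΔQ/ΔP)(P̄/Q̄) = (541/-14.3)(54.85/780.5).

-2.66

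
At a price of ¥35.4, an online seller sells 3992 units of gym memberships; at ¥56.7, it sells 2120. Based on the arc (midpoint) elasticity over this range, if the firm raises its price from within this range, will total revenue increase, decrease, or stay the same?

Arc ε = (-1872/21.3)(46.05/3056.0) ≈ -1.324.
|ε| = 1.32 > 1, so demand is elastic. A price rise therefore reduces total revenue.

decrease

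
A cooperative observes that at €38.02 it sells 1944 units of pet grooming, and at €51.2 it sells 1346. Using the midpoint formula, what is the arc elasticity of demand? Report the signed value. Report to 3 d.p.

-1.230

ΔQ = 1346 − 1944 = -598; ΔP = 51.2 − 38.02 = 13.18.
Midpoints: P̄ = 44.61, Q̄ = 1645.0.
ε = (ΔQ/ΔP)(P̄/Q̄) = (-598/13.18)(44.61/1645.0).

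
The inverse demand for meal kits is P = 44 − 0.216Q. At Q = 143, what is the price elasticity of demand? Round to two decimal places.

-0.42

At Q = 143, P = 44 − 0.216(143) = 13.11.
dP/dQ = −0.216, so dQ/dP = 1/(−0.216) = -4.630.
ε = (dQ/dP)(P/Q) = (-4.630)(13.11/143).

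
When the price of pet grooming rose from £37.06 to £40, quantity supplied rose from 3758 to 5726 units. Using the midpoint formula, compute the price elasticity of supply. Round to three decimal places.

ΔQ = 5726 − 3758 = 1968; ΔP = 40 − 37.06 = 2.94.
Midpoints: P̄ = 38.53, Q̄ = 4742.0.
ε_s = (ΔQ/ΔP)(P̄/Q̄) = (1968/2.94)(38.53/4742.0).

5.439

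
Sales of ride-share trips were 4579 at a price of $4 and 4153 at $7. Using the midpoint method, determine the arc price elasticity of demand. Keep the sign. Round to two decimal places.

-0.18

ΔQ = 4153 − 4579 = -426; ΔP = 7 − 4 = 3.
Midpoints: P̄ = 5.50, Q̄ = 4366.0.
ε = (ΔQ/ΔP)(P̄/Q̄) = (-426/3)(5.50/4366.0).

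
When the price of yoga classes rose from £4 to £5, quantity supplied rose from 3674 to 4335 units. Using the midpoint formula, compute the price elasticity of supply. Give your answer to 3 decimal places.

0.743

ΔQ = 4335 − 3674 = 661; ΔP = 5 − 4 = 1.
Midpoints: P̄ = 4.50, Q̄ = 4004.5.
ε_s = (ΔQ/ΔP)(P̄/Q̄) = (661/1)(4.50/4004.5).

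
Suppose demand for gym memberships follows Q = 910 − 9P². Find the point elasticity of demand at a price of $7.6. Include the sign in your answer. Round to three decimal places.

At P = 7.6, Q = 390.160.
dQ/dP = −18P = -136.800.
ε = (dQ/dP)(P/Q) = (-136.800)(7.6/390.160).
|ε| > 1, so demand is elastic at this price.

-2.665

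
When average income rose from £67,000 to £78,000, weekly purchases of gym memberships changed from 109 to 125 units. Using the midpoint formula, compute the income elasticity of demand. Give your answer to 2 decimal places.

0.90

ΔQ = 16, ΔI = 11000. Midpoints: Ī = 72,500, Q̄ = 117.0.
ε_I = (ΔQ/ΔI)(Ī/Q̄) = (16/11000)(72500/117.0).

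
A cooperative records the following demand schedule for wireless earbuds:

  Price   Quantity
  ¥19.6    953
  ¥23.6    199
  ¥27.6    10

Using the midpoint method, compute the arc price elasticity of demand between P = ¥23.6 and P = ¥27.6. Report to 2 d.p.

At P = 23.6, Q = 199; at P = 27.6, Q = 10.
ΔQ = -189, ΔP = 4.0. Midpoints: P̄ = 25.60, Q̄ = 104.5.
ε = (ΔQ/ΔP)(P̄/Q̄) = (-189/4.0)(25.60/104.5).

-11.58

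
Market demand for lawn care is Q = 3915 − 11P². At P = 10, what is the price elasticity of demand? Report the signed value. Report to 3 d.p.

At P = 10, Q = 2815.
dQ/dP = −22P = -220.
ε = (dQ/dP)(P/Q) = (-220)(10/2815).

-0.782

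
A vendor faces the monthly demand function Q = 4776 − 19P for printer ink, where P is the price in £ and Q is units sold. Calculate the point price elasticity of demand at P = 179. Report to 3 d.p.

At P = 179, Q = 1375.
dQ/dP = −19.
ε = (dQ/dP)(P/Q) = (-19)(179/1375).
|ε| > 1, so demand is elastic at this price.

-2.473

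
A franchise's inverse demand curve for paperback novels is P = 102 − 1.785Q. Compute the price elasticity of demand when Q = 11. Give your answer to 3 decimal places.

-4.195

At Q = 11, P = 102 − 1.785(11) = 82.37.
dP/dQ = −1.785, so dQ/dP = 1/(−1.785) = -0.560.
ε = (dQ/dP)(P/Q) = (-0.560)(82.37/11).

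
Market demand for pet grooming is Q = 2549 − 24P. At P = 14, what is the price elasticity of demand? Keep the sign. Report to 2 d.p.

At P = 14, Q = 2213.
dQ/dP = −24.
ε = (dQ/dP)(P/Q) = (-24)(14/2213).
|ε| < 1, so demand is inelastic at this price.

-0.15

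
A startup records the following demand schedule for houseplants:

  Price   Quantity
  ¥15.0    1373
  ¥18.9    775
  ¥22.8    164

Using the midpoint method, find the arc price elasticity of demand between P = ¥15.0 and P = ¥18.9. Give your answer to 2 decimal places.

At P = 15.0, Q = 1373; at P = 18.9, Q = 775.
ΔQ = -598, ΔP = 3.9. Midpoints: P̄ = 16.95, Q̄ = 1074.0.
ε = (ΔQ/ΔP)(P̄/Q̄) = (-598/3.9)(16.95/1074.0).

-2.42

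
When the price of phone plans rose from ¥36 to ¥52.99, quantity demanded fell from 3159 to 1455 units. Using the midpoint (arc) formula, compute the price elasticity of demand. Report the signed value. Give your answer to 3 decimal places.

ΔQ = 1455 − 3159 = -1704; ΔP = 52.99 − 36 = 16.99.
Midpoints: P̄ = 44.50, Q̄ = 2307.0.
ε = (ΔQ/ΔP)(P̄/Q̄) = (-1704/16.99)(44.50/2307.0).

-1.934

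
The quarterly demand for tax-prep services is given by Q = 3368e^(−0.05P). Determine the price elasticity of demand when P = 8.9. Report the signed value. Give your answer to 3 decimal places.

At P = 8.9, Q = 2158.296.
dQ/dP = −0.05·3368e^(−0.05P) = −0.05Q = -107.915.
ε = (dQ/dP)(P/Q) = (-107.915)(8.9/2158.296).

-0.445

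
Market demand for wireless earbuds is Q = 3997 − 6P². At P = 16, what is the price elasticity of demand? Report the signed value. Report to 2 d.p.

At P = 16, Q = 2461.
dQ/dP = −12P = -192.
ε = (dQ/dP)(P/Q) = (-192)(16/2461).

-1.25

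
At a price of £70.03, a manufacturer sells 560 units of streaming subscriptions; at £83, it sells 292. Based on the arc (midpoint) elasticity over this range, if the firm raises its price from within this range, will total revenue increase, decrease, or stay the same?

decrease

Arc ε = (-268/12.97)(76.52/426.0) ≈ -3.711.
|ε| = 3.71 > 1, so demand is elastic. A price rise therefore reduces total revenue.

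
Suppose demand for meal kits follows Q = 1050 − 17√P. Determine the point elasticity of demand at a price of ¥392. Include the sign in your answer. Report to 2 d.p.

At P = 392, Q = 713.417.
dQ/dP = −17/(2√P) = -0.429.
ε = (dQ/dP)(P/Q) = (-0.429)(392/713.417).

-0.24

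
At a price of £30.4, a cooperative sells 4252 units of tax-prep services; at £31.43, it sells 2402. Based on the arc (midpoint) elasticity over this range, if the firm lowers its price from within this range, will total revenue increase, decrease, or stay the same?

increase

Arc ε = (-1850/1.03)(30.91/3327.0) ≈ -16.690.
|ε| = 16.69 > 1, so demand is elastic. A price cut therefore raises total revenue.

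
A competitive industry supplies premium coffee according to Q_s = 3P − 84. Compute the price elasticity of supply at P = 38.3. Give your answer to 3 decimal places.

3.718

At P = 38.3, Q_s = 30.90.
dQ_s/dP = 3.
ε_s = (dQ_s/dP)(P/Q_s) = (3)(38.3/30.90).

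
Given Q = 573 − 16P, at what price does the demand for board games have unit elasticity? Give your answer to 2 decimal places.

17.91

For linear demand Q = a − bP, ε = −bP/(a − bP). |ε| = 1 when bP = a − bP, i.e. P = a/(2b).
P = 573/(2·16) = 573/32 = 17.9062.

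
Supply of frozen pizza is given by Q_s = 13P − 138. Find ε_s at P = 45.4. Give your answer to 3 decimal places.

At P = 45.4, Q_s = 452.20.
dQ_s/dP = 13.
ε_s = (dQ_s/dP)(P/Q_s) = (13)(45.4/452.20).

1.305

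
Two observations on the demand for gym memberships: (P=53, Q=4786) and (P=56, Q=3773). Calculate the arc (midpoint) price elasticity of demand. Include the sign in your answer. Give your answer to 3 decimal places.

ΔQ = 3773 − 4786 = -1013; ΔP = 56 − 53 = 3.
Midpoints: P̄ = 54.50, Q̄ = 4279.5.
ε = (ΔQ/ΔP)(P̄/Q̄) = (-1013/3)(54.50/4279.5).

-4.300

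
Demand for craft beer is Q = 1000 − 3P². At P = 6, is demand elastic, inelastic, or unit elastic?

Q = 892, dQ/dP = -36.
ε = (dQ/dP)(P/Q) ≈ -0.242.
|ε| = 0.24 < 1.

inelastic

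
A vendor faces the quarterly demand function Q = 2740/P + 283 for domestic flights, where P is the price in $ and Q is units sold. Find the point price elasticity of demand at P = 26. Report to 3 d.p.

-0.271

At P = 26, Q = 388.385.
dQ/dP = −2740/P² = -4.053.
ε = (dQ/dP)(P/Q) = (-4.053)(26/388.385).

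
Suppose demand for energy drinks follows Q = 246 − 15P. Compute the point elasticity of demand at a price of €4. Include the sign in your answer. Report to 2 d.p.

At P = 4, Q = 186.
dQ/dP = −15.
ε = (dQ/dP)(P/Q) = (-15)(4/186).

-0.32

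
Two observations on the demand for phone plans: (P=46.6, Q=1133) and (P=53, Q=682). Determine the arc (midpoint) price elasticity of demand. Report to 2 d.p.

-3.87

ΔQ = 682 − 1133 = -451; ΔP = 53 − 46.6 = 6.4.
Midpoints: P̄ = 49.80, Q̄ = 907.5.
ε = (ΔQ/ΔP)(P̄/Q̄) = (-451/6.4)(49.80/907.5).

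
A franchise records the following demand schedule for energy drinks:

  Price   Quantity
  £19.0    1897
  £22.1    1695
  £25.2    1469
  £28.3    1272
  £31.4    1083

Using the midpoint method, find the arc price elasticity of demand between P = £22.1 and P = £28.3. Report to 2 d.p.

-1.16

At P = 22.1, Q = 1695; at P = 28.3, Q = 1272.
ΔQ = -423, ΔP = 6.2. Midpoints: P̄ = 25.20, Q̄ = 1483.5.
ε = (ΔQ/ΔP)(P̄/Q̄) = (-423/6.2)(25.20/1483.5).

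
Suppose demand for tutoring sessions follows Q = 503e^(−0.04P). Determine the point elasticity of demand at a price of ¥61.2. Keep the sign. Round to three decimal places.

At P = 61.2, Q = 43.493.
dQ/dP = −0.04·503e^(−0.04P) = −0.04Q = -1.740.
ε = (dQ/dP)(P/Q) = (-1.740)(61.2/43.493).
|ε| > 1, so demand is elastic at this price.

-2.448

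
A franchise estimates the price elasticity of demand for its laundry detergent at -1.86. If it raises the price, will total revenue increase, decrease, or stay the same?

|ε| = 1.86 > 1, so demand is elastic. A price rise therefore reduces total revenue.

decrease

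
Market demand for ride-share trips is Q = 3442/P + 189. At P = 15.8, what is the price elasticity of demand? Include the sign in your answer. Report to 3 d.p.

At P = 15.8, Q = 406.848.
dQ/dP = −3442/P² = -13.788.
ε = (dQ/dP)(P/Q) = (-13.788)(15.8/406.848).

-0.535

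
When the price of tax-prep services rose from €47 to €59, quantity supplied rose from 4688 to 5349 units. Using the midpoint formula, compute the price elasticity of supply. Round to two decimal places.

ΔQ = 5349 − 4688 = 661; ΔP = 59 − 47 = 12.
Midpoints: P̄ = 53.00, Q̄ = 5018.5.
ε_s = (ΔQ/ΔP)(P̄/Q̄) = (661/12)(53.00/5018.5).

0.58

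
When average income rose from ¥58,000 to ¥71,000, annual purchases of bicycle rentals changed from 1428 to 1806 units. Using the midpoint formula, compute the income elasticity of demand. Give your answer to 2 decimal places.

1.16

ΔQ = 378, ΔI = 13000. Midpoints: Ī = 64,500, Q̄ = 1617.0.
ε_I = (ΔQ/ΔI)(Ī/Q̄) = (378/13000)(64500/1617.0).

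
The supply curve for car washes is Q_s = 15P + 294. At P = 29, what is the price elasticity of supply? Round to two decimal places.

0.60

At P = 29, Q_s = 729.
dQ_s/dP = 15.
ε_s = (dQ_s/dP)(P/Q_s) = (15)(29/729).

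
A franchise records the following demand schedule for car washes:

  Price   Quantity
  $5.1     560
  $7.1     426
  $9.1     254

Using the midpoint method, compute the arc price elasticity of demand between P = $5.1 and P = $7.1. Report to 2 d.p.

-0.83

At P = 5.1, Q = 560; at P = 7.1, Q = 426.
ΔQ = -134, ΔP = 2.0. Midpoints: P̄ = 6.10, Q̄ = 493.0.
ε = (ΔQ/ΔP)(P̄/Q̄) = (-134/2.0)(6.10/493.0).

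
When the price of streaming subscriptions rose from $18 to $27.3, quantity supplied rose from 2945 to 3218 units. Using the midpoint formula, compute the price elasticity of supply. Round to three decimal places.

ΔQ = 3218 − 2945 = 273; ΔP = 27.3 − 18 = 9.3.
Midpoints: P̄ = 22.65, Q̄ = 3081.5.
ε_s = (ΔQ/ΔP)(P̄/Q̄) = (273/9.3)(22.65/3081.5).

0.216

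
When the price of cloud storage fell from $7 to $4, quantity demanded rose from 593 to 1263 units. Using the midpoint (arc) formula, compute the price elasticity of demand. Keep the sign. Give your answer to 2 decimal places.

ΔQ = 1263 − 593 = 670; ΔP = 4 − 7 = -3.
Midpoints: P̄ = 5.50, Q̄ = 928.0.
ε = (ΔQ/ΔP)(P̄/Q̄) = (670/-3)(5.50/928.0).

-1.32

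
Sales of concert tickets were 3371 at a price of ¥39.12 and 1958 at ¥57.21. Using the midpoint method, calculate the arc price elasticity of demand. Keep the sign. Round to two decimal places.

ΔQ = 1958 − 3371 = -1413; ΔP = 57.21 − 39.12 = 18.09.
Midpoints: P̄ = 48.16, Q̄ = 2664.5.
ε = (ΔQ/ΔP)(P̄/Q̄) = (-1413/18.09)(48.16/2664.5).

-1.41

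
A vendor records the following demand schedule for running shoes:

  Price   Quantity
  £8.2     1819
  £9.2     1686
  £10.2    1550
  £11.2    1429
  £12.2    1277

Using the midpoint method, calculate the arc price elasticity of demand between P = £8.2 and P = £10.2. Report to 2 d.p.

At P = 8.2, Q = 1819; at P = 10.2, Q = 1550.
ΔQ = -269, ΔP = 2.0. Midpoints: P̄ = 9.20, Q̄ = 1684.5.
ε = (ΔQ/ΔP)(P̄/Q̄) = (-269/2.0)(9.20/1684.5).

-0.73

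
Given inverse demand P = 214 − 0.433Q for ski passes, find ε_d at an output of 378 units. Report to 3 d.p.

-0.307

At Q = 378, P = 214 − 0.433(378) = 50.33.
dP/dQ = −0.433, so dQ/dP = 1/(−0.433) = -2.309.
ε = (dQ/dP)(P/Q) = (-2.309)(50.33/378).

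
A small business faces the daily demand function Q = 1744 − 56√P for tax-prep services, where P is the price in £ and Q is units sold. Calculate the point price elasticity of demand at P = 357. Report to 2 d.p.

At P = 357, Q = 685.911.
dQ/dP = −56/(2√P) = -1.482.
ε = (dQ/dP)(P/Q) = (-1.482)(357/685.911).

-0.77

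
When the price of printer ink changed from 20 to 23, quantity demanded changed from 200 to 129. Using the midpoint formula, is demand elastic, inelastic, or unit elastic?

elastic

Arc ε ≈ -3.093.
|ε| = 3.09 > 1.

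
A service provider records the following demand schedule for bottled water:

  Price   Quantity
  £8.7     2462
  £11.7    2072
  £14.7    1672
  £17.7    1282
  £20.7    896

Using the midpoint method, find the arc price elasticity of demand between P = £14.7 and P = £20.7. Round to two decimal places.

-1.78

At P = 14.7, Q = 1672; at P = 20.7, Q = 896.
ΔQ = -776, ΔP = 6.0. Midpoints: P̄ = 17.70, Q̄ = 1284.0.
ε = (ΔQ/ΔP)(P̄/Q̄) = (-776/6.0)(17.70/1284.0).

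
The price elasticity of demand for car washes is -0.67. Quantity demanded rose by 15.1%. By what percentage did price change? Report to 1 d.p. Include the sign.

%ΔP ≈ %ΔQ / ε = (15.1%)/(-0.67) = -22.54%.

-22.5%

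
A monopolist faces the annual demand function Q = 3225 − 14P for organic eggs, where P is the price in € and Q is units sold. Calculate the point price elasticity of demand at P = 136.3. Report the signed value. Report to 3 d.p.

-1.449

At P = 136.3, Q = 1316.800.
dQ/dP = −14.
ε = (dQ/dP)(P/Q) = (-14)(136.3/1316.800).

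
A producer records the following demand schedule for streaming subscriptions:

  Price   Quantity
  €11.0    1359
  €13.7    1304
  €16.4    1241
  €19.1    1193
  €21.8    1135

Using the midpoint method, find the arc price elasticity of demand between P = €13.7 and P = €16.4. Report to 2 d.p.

At P = 13.7, Q = 1304; at P = 16.4, Q = 1241.
ΔQ = -63, ΔP = 2.7. Midpoints: P̄ = 15.05, Q̄ = 1272.5.
ε = (ΔQ/ΔP)(P̄/Q̄) = (-63/2.7)(15.05/1272.5).

-0.28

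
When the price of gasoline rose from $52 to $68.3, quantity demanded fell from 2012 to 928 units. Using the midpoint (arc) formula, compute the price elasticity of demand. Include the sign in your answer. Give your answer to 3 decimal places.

ΔQ = 928 − 2012 = -1084; ΔP = 68.3 − 52 = 16.3.
Midpoints: P̄ = 60.15, Q̄ = 1470.0.
ε = (ΔQ/ΔP)(P̄/Q̄) = (-1084/16.3)(60.15/1470.0).

-2.721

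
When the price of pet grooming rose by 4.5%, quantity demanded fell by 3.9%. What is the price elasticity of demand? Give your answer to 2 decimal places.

ε = %ΔQ / %ΔP = (-3.9)/(4.5) = -0.867.

-0.87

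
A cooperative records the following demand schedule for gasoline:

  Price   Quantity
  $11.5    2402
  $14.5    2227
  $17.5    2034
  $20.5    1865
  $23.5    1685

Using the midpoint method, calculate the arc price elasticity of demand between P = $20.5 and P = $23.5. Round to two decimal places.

-0.74

At P = 20.5, Q = 1865; at P = 23.5, Q = 1685.
ΔQ = -180, ΔP = 3.0. Midpoints: P̄ = 22.00, Q̄ = 1775.0.
ε = (ΔQ/ΔP)(P̄/Q̄) = (-180/3.0)(22.00/1775.0).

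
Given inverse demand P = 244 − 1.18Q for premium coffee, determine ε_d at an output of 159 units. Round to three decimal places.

-0.301

At Q = 159, P = 244 − 1.18(159) = 56.38.
dP/dQ = −1.18, so dQ/dP = 1/(−1.18) = -0.847.
ε = (dQ/dP)(P/Q) = (-0.847)(56.38/159).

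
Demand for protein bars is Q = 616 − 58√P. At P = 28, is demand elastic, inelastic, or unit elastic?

inelastic

Q = 309.093, dQ/dP = -5.480.
ε = (dQ/dP)(P/Q) ≈ -0.496.
|ε| = 0.50 < 1.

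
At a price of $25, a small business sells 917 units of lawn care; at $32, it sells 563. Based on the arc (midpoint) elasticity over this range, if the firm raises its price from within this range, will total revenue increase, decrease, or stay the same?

Arc ε = (-354/7)(28.50/740.0) ≈ -1.948.
|ε| = 1.95 > 1, so demand is elastic. A price rise therefore reduces total revenue.

decrease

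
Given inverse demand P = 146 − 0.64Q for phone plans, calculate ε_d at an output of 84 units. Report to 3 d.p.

At Q = 84, P = 146 − 0.64(84) = 92.24.
dP/dQ = −0.64, so dQ/dP = 1/(−0.64) = -1.562.
ε = (dQ/dP)(P/Q) = (-1.562)(92.24/84).

-1.716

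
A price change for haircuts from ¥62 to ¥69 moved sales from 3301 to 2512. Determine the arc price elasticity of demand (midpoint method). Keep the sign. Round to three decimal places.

-2.540

ΔQ = 2512 − 3301 = -789; ΔP = 69 − 62 = 7.
Midpoints: P̄ = 65.50, Q̄ = 2906.5.
ε = (ΔQ/ΔP)(P̄/Q̄) = (-789/7)(65.50/2906.5).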